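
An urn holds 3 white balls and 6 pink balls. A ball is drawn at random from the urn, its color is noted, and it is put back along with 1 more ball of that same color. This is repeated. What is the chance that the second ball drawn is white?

Condition on the first draw. If first is white (prob 3/9), second-white has prob (4)/(10); if not (prob 6/9), it has prob 3/(10).
P = (3/9)·(4/10) + (6/9)·(3/10) = 1/3 ≈ 0.3333.

1/3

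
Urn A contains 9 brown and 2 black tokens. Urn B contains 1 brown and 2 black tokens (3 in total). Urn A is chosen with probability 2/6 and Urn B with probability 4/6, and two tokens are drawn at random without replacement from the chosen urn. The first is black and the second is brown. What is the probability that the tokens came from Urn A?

27/137

P(E | Urn A) = 9/55; P(E | Urn B) = 1/3.
P(E) = 1/3·9/55 + 2/3·1/3 = 137/495.
By Bayes' rule, P(Urn A | E) = 3/55 / 137/495 = 27/137 ≈ 0.1971.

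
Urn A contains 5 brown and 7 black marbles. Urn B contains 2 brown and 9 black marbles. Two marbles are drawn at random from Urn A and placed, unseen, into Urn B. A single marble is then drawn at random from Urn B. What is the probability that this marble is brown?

Condition on how many of the transferred marbles are brown (from Urn A: 5 brown of 12; then Urn B has 13 total).
  0 brown: C(5,0)C(7,2)/C(12,2) = 7/22; then P = 2/13
  1 brown: C(5,1)C(7,1)/C(12,2) = 35/66; then P = 3/13
  2 brown: C(5,2)C(7,0)/C(12,2) = 5/33; then P = 4/13
P(brown from Urn B) = 17/78 ≈ 0.2179.

17/78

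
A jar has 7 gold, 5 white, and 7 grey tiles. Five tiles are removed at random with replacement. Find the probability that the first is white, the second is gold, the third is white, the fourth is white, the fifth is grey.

Multiply the conditional probability of each draw in order, with replacement (the composition resets each draw).
P = (5/19) · (7/19) · (5/19) · (5/19) · (7/19) = 6125/2476099 ≈ 0.0025.

6125/2476099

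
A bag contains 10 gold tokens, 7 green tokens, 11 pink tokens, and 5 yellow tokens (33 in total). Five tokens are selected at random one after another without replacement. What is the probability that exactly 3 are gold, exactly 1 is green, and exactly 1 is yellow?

175/9889

Unordered draws without replacement: count favorable combinations over C(33,5).
Favorable = C(10,3) · C(7,1) · C(11,0) · C(5,1) = 4200; total = C(33,5) = 237336.
P = 4200/237336 = 175/9889 ≈ 0.0177.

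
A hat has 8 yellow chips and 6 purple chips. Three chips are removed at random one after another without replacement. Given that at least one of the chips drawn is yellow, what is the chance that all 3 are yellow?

P(all 3 yellow) = C(8,3)/C(14,3) = 2/13; P(at least one yellow) = 1 − C(6,3)/C(14,3) = 86/91.
Since 'all 3 yellow' ⊆ 'at least one yellow', P(all 3 | at least one) = 2/13 / 86/91 = 7/43 ≈ 0.1628.

7/43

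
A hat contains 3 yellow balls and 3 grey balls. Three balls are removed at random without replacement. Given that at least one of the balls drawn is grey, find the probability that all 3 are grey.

P(all 3 grey) = C(3,3)/C(6,3) = 1/20; P(at least one grey) = 1 − C(3,3)/C(6,3) = 19/20.
Since 'all 3 grey' ⊆ 'at least one grey', P(all 3 | at least one) = 1/20 / 19/20 = 1/19 ≈ 0.0526.

1/19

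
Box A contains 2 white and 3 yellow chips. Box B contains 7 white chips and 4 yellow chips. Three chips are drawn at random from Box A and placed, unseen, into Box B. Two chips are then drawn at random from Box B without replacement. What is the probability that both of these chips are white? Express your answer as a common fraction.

297/910

Condition on how many of the transferred chips are white (from Box A: 2 white of 5; then Box B has 14 total).
  0 white: C(2,0)C(3,3)/C(5,3) = 1/10; then P = C(7,2)/C(14,2) = 3/13
  1 white: C(2,1)C(3,2)/C(5,3) = 3/5; then P = C(8,2)/C(14,2) = 4/13
  2 white: C(2,2)C(3,1)/C(5,3) = 3/10; then P = C(9,2)/C(14,2) = 36/91
P(both white) = 297/910 ≈ 0.3264.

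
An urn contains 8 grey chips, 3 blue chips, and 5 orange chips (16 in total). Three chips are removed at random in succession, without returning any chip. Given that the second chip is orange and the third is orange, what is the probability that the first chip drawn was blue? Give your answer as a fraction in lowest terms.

3/14

P(first=blue and the second chip is orange and the third is orange) = (3/16)·(5/15)·(4/14) = 1/56.
P(E) = Σ over first color = 1/21 + 1/56 + 1/56 = 1/12.
By Bayes, P(first=blue | E) = 1/56 / 1/12 = 3/14 ≈ 0.2143.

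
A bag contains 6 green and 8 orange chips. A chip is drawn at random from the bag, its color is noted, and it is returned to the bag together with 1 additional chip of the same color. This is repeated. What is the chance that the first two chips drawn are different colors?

Either orange then green, or green then orange; after the first draw the total is 15.
P = (8/14)·(6/15) + (6/14)·(8/15) = 16/35 ≈ 0.4571.

16/35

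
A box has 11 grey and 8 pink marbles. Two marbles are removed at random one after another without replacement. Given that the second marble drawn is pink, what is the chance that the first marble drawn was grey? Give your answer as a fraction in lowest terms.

P(first=grey and the second marble drawn is pink) = (11/19)·(8/18) = 44/171.
P(the second marble drawn is pink) = Σ over first color = 44/171 + 28/171 = 8/19.
By Bayes, P(first=grey | the second marble drawn is pink) = 44/171 / 8/19 = 11/18 ≈ 0.6111.

11/18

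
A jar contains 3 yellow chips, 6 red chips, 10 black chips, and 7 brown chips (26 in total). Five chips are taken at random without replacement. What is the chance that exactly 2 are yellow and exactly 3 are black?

Unordered draws without replacement: count favorable combinations over C(26,5).
Favorable = C(3,2) · C(6,0) · C(10,3) · C(7,0) = 360; total = C(26,5) = 65780.
P = 360/65780 = 18/3289 ≈ 0.0055.

18/3289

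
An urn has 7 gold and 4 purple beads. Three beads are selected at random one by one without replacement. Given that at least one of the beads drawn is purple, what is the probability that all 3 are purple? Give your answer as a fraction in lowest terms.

P(all 3 purple) = C(4,3)/C(11,3) = 4/165; P(at least one purple) = 1 − C(7,3)/C(11,3) = 26/33.
Since 'all 3 purple' ⊆ 'at least one purple', P(all 3 | at least one) = 4/165 / 26/33 = 2/65 ≈ 0.0308.

2/65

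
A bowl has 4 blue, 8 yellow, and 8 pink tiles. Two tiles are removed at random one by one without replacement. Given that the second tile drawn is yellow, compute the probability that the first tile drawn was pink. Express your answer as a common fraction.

P(first=pink and the second tile drawn is yellow) = (8/20)·(8/19) = 16/95.
P(the second tile drawn is yellow) = Σ over first color = 8/95 + 14/95 + 16/95 = 2/5.
By Bayes, P(first=pink | the second tile drawn is yellow) = 16/95 / 2/5 = 8/19 ≈ 0.4211.

8/19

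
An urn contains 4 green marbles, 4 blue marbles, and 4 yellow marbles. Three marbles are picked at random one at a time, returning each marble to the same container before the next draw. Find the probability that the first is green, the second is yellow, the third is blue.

Multiply the conditional probability of each draw in order, with replacement (the composition resets each draw).
P = (4/12) · (4/12) · (4/12) = 1/27 ≈ 0.0370.

1/27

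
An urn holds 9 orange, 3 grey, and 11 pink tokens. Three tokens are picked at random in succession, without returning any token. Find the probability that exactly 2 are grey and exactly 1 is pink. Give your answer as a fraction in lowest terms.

3/161

Unordered draws without replacement: count favorable combinations over C(23,3).
Favorable = C(9,0) · C(3,2) · C(11,1) = 33; total = C(23,3) = 1771.
P = 33/1771 = 3/161 ≈ 0.0186.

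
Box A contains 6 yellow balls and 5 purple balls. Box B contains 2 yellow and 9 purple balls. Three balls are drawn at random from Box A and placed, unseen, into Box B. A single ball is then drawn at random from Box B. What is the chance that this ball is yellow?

20/77

Condition on how many of the transferred balls are yellow (from Box A: 6 yellow of 11; then Box B has 14 total).
  0 yellow: C(6,0)C(5,3)/C(11,3) = 2/33; then P = 2/14
  1 yellow: C(6,1)C(5,2)/C(11,3) = 4/11; then P = 3/14
  2 yellow: C(6,2)C(5,1)/C(11,3) = 5/11; then P = 4/14
  3 yellow: C(6,3)C(5,0)/C(11,3) = 4/33; then P = 5/14
P(yellow from Box B) = 20/77 ≈ 0.2597.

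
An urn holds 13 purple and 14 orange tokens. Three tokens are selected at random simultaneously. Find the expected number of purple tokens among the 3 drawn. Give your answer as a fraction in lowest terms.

By linearity of expectation, E[X] = Σ P(draw i is purple); by symmetry each draw (even without replacement) has P(purple) = 13/27.
E[X] = 3 · 13/27 = 13/9 ≈ 1.4444.

13/9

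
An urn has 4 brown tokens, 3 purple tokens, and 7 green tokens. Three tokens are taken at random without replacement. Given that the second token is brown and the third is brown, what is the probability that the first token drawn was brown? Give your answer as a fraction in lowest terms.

1/6

P(first=brown and the second token is brown and the third is brown) = (4/14)·(3/13)·(2/12) = 1/91.
P(E) = Σ over first color = 1/91 + 3/182 + 1/26 = 6/91.
By Bayes, P(first=brown | E) = 1/91 / 6/91 = 1/6 ≈ 0.1667.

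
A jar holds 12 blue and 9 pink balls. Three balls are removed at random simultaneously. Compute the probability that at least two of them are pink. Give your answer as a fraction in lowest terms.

Sum the hypergeometric tail for j = 2,…,3 pink balls.
Favorable = C(9,2)·C(12,1) + C(9,3)·C(12,0) = 516; total = C(21,3) = 1330.
P = 516/1330 = 258/665 ≈ 0.3880.

258/665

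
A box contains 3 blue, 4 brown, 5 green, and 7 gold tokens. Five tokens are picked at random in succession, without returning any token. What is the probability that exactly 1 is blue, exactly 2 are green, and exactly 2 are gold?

35/646

Unordered draws without replacement: count favorable combinations over C(19,5).
Favorable = C(3,1) · C(4,0) · C(5,2) · C(7,2) = 630; total = C(19,5) = 11628.
P = 630/11628 = 35/646 ≈ 0.0542.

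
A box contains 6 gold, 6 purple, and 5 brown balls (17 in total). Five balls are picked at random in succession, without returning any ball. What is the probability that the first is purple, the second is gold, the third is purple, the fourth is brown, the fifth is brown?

Multiply the conditional probability of each draw in order, without replacement, so each draw removes one from its color and from the total.
P = (6/17) · (6/16) · (5/15) · (5/14) · (4/13) = 15/3094 ≈ 0.0048.

15/3094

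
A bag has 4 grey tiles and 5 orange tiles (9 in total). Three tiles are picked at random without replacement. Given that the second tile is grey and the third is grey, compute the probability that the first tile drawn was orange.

5/7

P(first=orange and the second tile is grey and the third is grey) = (5/9)·(4/8)·(3/7) = 5/42.
P(E) = Σ over first color = 1/21 + 5/42 = 1/6.
By Bayes, P(first=orange | E) = 5/42 / 1/6 = 5/7 ≈ 0.7143.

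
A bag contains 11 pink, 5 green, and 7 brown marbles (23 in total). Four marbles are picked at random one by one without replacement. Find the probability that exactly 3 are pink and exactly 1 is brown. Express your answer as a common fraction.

3/23

Unordered draws without replacement: count favorable combinations over C(23,4).
Favorable = C(11,3) · C(5,0) · C(7,1) = 1155; total = C(23,4) = 8855.
P = 1155/8855 = 3/23 ≈ 0.1304.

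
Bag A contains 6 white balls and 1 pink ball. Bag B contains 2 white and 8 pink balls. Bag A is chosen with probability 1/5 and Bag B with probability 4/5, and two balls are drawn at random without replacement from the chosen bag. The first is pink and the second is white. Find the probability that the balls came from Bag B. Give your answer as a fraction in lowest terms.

P(E | Bag A) = 1/7; P(E | Bag B) = 8/45.
P(E) = 1/5·1/7 + 4/5·8/45 = 269/1575.
By Bayes' rule, P(Bag B | E) = 32/225 / 269/1575 = 224/269 ≈ 0.8327.

224/269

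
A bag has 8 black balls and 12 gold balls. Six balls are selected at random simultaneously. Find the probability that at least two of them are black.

Sum the hypergeometric tail for j = 2,…,6 black balls.
Favorable = C(8,2)·C(12,4) + C(8,3)·C(12,3) + C(8,4)·C(12,2) + C(8,5)·C(12,1) + C(8,6)·C(12,0) = 31500; total = C(20,6) = 38760.
P = 31500/38760 = 525/646 ≈ 0.8127.

525/646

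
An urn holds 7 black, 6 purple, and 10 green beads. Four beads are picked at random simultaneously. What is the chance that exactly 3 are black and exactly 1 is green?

10/253

Unordered draws without replacement: count favorable combinations over C(23,4).
Favorable = C(7,3) · C(6,0) · C(10,1) = 350; total = C(23,4) = 8855.
P = 350/8855 = 10/253 ≈ 0.0395.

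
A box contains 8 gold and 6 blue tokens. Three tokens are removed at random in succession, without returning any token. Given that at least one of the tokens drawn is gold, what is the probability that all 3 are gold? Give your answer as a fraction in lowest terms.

P(all 3 gold) = C(8,3)/C(14,3) = 2/13; P(at least one gold) = 1 − C(6,3)/C(14,3) = 86/91.
Since 'all 3 gold' ⊆ 'at least one gold', P(all 3 | at least one) = 2/13 / 86/91 = 7/43 ≈ 0.1628.

7/43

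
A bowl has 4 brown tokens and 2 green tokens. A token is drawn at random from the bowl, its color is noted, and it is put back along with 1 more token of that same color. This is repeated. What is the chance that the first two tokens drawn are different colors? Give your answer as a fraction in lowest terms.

8/21

Either brown then green, or green then brown; after the first draw the total is 7.
P = (4/6)·(2/7) + (2/6)·(4/7) = 8/21 ≈ 0.3810.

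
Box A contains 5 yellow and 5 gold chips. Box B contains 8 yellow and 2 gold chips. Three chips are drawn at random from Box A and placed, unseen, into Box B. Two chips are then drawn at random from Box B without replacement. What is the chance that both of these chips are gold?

7/117

Condition on how many of the transferred chips are gold (from Box A: 5 gold of 10; then Box B has 13 total).
  0 gold: C(5,0)C(5,3)/C(10,3) = 1/12; then P = C(2,2)/C(13,2) = 1/78
  1 gold: C(5,1)C(5,2)/C(10,3) = 5/12; then P = C(3,2)/C(13,2) = 1/26
  2 gold: C(5,2)C(5,1)/C(10,3) = 5/12; then P = C(4,2)/C(13,2) = 1/13
  3 gold: C(5,3)C(5,0)/C(10,3) = 1/12; then P = C(5,2)/C(13,2) = 5/39
P(both gold) = 7/117 ≈ 0.0598.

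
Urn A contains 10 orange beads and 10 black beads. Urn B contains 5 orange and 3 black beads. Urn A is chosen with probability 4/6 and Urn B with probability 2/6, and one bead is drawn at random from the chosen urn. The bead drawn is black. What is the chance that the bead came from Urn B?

3/11

P(black | Urn A) = 1/2; P(black | Urn B) = 3/8.
P(black) = 2/3·1/2 + 1/3·3/8 = 11/24.
By Bayes' rule, P(Urn B | black) = 1/8 / 11/24 = 3/11 ≈ 0.2727.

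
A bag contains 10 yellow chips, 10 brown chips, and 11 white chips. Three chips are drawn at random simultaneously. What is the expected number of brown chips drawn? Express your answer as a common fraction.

30/31

By linearity of expectation, E[X] = Σ P(draw i is brown); by symmetry each draw (even without replacement) has P(brown) = 10/31.
E[X] = 3 · 10/31 = 30/31 ≈ 0.9677.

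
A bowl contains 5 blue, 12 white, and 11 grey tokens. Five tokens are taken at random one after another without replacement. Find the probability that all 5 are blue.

1/98280

Unordered draws without replacement: count favorable combinations over C(28,5).
Favorable = C(5,5) · C(12,0) · C(11,0) = 1; total = C(28,5) = 98280.
P = 1/98280 = 1/98280 ≈ 0.0000.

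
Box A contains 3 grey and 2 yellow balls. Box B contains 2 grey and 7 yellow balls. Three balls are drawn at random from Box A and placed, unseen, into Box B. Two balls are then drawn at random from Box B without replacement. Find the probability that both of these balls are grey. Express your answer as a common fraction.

Condition on how many of the transferred balls are grey (from Box A: 3 grey of 5; then Box B has 12 total).
  1 grey: C(3,1)C(2,2)/C(5,3) = 3/10; then P = C(3,2)/C(12,2) = 1/22
  2 grey: C(3,2)C(2,1)/C(5,3) = 3/5; then P = C(4,2)/C(12,2) = 1/11
  3 grey: C(3,3)C(2,0)/C(5,3) = 1/10; then P = C(5,2)/C(12,2) = 5/33
P(both grey) = 1/12 ≈ 0.0833.

1/12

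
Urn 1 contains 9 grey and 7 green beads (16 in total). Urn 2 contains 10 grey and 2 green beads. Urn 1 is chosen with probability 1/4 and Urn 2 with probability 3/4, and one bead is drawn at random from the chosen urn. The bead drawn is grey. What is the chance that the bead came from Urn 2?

40/49

P(grey | Urn 1) = 9/16; P(grey | Urn 2) = 5/6.
P(grey) = 1/4·9/16 + 3/4·5/6 = 49/64.
By Bayes' rule, P(Urn 2 | grey) = 5/8 / 49/64 = 40/49 ≈ 0.8163.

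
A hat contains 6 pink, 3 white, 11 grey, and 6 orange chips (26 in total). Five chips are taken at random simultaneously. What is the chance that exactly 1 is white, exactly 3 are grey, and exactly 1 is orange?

27/598

Unordered draws without replacement: count favorable combinations over C(26,5).
Favorable = C(6,0) · C(3,1) · C(11,3) · C(6,1) = 2970; total = C(26,5) = 65780.
P = 2970/65780 = 27/598 ≈ 0.0452.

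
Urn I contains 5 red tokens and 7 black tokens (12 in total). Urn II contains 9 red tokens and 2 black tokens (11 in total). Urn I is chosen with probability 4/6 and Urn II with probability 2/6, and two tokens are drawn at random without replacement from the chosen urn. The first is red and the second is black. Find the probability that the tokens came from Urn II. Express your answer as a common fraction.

54/229

P(E | Urn I) = 35/132; P(E | Urn II) = 9/55.
P(E) = 2/3·35/132 + 1/3·9/55 = 229/990.
By Bayes' rule, P(Urn II | E) = 3/55 / 229/990 = 54/229 ≈ 0.2358.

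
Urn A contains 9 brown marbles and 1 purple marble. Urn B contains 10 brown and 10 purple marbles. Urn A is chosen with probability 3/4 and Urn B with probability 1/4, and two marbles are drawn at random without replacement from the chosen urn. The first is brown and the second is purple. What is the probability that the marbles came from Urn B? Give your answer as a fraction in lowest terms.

50/107

P(E | Urn A) = 1/10; P(E | Urn B) = 5/19.
P(E) = 3/4·1/10 + 1/4·5/19 = 107/760.
By Bayes' rule, P(Urn B | E) = 5/76 / 107/760 = 50/107 ≈ 0.4673.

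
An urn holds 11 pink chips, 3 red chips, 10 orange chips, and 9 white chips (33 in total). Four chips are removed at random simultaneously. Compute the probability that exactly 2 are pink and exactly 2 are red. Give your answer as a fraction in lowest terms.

1/248

Unordered draws without replacement: count favorable combinations over C(33,4).
Favorable = C(11,2) · C(3,2) · C(10,0) · C(9,0) = 165; total = C(33,4) = 40920.
P = 165/40920 = 1/248 ≈ 0.0040.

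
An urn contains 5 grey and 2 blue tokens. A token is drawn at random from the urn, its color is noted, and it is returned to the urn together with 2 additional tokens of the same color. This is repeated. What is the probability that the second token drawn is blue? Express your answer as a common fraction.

Condition on the first draw. If first is blue (prob 2/7), second-blue has prob (4)/(9); if not (prob 5/7), it has prob 2/(9).
P = (2/7)·(4/9) + (5/7)·(2/9) = 2/7 ≈ 0.2857.

2/7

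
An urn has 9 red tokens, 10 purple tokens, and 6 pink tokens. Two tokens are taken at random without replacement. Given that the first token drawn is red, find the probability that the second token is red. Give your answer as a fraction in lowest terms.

After removing 1 red, the urn has 8 red out of 24 remaining.
P(second is red | given) = 8/24 = 1/3 ≈ 0.3333.

1/3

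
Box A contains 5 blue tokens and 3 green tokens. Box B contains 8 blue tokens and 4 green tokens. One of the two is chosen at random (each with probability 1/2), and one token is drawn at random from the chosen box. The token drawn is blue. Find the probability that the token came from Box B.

16/31

P(blue | Box A) = 5/8; P(blue | Box B) = 2/3.
P(blue) = 1/2·5/8 + 1/2·2/3 = 31/48.
By Bayes' rule, P(Box B | blue) = 1/3 / 31/48 = 16/31 ≈ 0.5161.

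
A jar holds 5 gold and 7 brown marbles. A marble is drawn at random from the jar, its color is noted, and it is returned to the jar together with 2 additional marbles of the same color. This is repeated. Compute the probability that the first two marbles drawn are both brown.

After a brown draw the jar holds 9 brown out of 14.
P = (7/12)·(9/14) = 3/8 ≈ 0.3750.

3/8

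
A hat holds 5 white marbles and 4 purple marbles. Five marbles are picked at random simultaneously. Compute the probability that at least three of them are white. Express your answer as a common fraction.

9/14

Sum the hypergeometric tail for j = 3,…,5 white marbles.
Favorable = C(5,3)·C(4,2) + C(5,4)·C(4,1) + C(5,5)·C(4,0) = 81; total = C(9,5) = 126.
P = 81/126 = 9/14 ≈ 0.6429.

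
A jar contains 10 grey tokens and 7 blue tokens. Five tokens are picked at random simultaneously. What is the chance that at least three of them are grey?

Sum the hypergeometric tail for j = 3,…,5 grey tokens.
Favorable = C(10,3)·C(7,2) + C(10,4)·C(7,1) + C(10,5)·C(7,0) = 4242; total = C(17,5) = 6188.
P = 4242/6188 = 303/442 ≈ 0.6855.

303/442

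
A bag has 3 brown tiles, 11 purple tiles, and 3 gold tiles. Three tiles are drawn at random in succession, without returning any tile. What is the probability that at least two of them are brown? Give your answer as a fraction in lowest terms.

Sum the hypergeometric tail for j = 2,…,3 brown tiles.
Favorable = C(3,2)·C(14,1) + C(3,3)·C(14,0) = 43; total = C(17,3) = 680.
P = 43/680 = 43/680 ≈ 0.0632.

43/680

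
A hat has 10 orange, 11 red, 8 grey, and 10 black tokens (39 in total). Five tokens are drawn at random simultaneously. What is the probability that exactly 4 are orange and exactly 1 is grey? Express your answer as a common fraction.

80/27417

Unordered draws without replacement: count favorable combinations over C(39,5).
Favorable = C(10,4) · C(11,0) · C(8,1) · C(10,0) = 1680; total = C(39,5) = 575757.
P = 1680/575757 = 80/27417 ≈ 0.0029.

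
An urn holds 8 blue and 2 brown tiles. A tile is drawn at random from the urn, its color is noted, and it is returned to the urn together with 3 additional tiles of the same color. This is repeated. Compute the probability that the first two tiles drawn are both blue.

44/65

After a blue draw the urn holds 11 blue out of 13.
P = (8/10)·(11/13) = 44/65 ≈ 0.6769.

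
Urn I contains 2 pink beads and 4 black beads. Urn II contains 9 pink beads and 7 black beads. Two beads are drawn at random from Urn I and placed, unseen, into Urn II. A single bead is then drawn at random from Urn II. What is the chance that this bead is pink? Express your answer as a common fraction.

Condition on how many of the transferred beads are pink (from Urn I: 2 pink of 6; then Urn II has 18 total).
  0 pink: C(2,0)C(4,2)/C(6,2) = 2/5; then P = 9/18
  1 pink: C(2,1)C(4,1)/C(6,2) = 8/15; then P = 10/18
  2 pink: C(2,2)C(4,0)/C(6,2) = 1/15; then P = 11/18
P(pink from Urn II) = 29/54 ≈ 0.5370.

29/54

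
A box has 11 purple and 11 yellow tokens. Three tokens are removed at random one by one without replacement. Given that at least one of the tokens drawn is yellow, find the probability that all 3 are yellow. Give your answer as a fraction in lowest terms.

P(all 3 yellow) = C(11,3)/C(22,3) = 3/28; P(at least one yellow) = 1 − C(11,3)/C(22,3) = 25/28.
Since 'all 3 yellow' ⊆ 'at least one yellow', P(all 3 | at least one) = 3/28 / 25/28 = 3/25 ≈ 0.1200.

3/25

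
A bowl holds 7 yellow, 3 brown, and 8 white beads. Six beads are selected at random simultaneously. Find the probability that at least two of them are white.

Sum the hypergeometric tail for j = 2,…,6 white beads.
Favorable = C(8,2)·C(10,4) + C(8,3)·C(10,3) + C(8,4)·C(10,2) + C(8,5)·C(10,1) + C(8,6)·C(10,0) = 16338; total = C(18,6) = 18564.
P = 16338/18564 = 389/442 ≈ 0.8801.

389/442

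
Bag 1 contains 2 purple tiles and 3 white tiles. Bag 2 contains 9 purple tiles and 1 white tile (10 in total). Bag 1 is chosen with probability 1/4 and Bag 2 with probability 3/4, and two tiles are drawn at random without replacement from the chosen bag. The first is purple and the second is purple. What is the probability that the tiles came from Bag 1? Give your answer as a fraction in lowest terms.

1/25

P(E | Bag 1) = 1/10; P(E | Bag 2) = 4/5.
P(E) = 1/4·1/10 + 3/4·4/5 = 5/8.
By Bayes' rule, P(Bag 1 | E) = 1/40 / 5/8 = 1/25 ≈ 0.0400.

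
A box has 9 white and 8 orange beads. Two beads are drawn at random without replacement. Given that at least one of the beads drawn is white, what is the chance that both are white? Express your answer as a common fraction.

1/3

P(both white) = C(9,2)/C(17,2) = 9/34; P(at least one white) = 1 − C(8,2)/C(17,2) = 27/34.
Since 'both white' ⊆ 'at least one white', P(both | at least one) = 9/34 / 27/34 = 1/3 ≈ 0.3333.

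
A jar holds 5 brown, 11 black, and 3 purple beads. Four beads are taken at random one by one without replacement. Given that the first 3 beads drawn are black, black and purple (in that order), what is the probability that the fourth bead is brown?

After removing 2 black, 1 purple, the jar has 5 brown out of 16 remaining.
P(fourth is brown | given) = 5/16 ≈ 0.3125.

5/16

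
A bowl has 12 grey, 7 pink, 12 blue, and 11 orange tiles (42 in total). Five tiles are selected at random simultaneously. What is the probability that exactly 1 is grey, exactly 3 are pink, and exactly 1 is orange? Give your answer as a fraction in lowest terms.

55/10127

Unordered draws without replacement: count favorable combinations over C(42,5).
Favorable = C(12,1) · C(7,3) · C(12,0) · C(11,1) = 4620; total = C(42,5) = 850668.
P = 4620/850668 = 55/10127 ≈ 0.0054.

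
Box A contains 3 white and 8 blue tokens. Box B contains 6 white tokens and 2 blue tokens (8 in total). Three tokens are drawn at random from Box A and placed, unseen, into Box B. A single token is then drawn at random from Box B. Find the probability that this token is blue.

46/121

Condition on how many of the transferred tokens are blue (from Box A: 8 blue of 11; then Box B has 11 total).
  0 blue: C(8,0)C(3,3)/C(11,3) = 1/165; then P = 2/11
  1 blue: C(8,1)C(3,2)/C(11,3) = 8/55; then P = 3/11
  2 blue: C(8,2)C(3,1)/C(11,3) = 28/55; then P = 4/11
  3 blue: C(8,3)C(3,0)/C(11,3) = 56/165; then P = 5/11
P(blue from Box B) = 46/121 ≈ 0.3802.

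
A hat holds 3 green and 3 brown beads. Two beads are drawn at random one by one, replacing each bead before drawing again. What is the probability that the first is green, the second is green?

Multiply the conditional probability of each draw in order, with replacement (the composition resets each draw).
P = (3/6) · (3/6) = 1/4 ≈ 0.2500.

1/4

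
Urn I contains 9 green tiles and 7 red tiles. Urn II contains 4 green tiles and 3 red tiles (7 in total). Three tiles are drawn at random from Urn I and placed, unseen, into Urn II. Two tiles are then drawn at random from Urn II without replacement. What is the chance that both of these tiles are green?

Condition on how many of the transferred tiles are green (from Urn I: 9 green of 16; then Urn II has 10 total).
  0 green: C(9,0)C(7,3)/C(16,3) = 1/16; then P = C(4,2)/C(10,2) = 2/15
  1 green: C(9,1)C(7,2)/C(16,3) = 27/80; then P = C(5,2)/C(10,2) = 2/9
  2 green: C(9,2)C(7,1)/C(16,3) = 9/20; then P = C(6,2)/C(10,2) = 1/3
  3 green: C(9,3)C(7,0)/C(16,3) = 3/20; then P = C(7,2)/C(10,2) = 7/15
P(both green) = 91/300 ≈ 0.3033.

91/300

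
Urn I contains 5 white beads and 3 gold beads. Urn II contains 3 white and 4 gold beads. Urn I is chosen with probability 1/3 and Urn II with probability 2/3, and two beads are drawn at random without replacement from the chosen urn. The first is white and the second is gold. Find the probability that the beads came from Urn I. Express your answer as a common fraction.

P(E | Urn I) = 15/56; P(E | Urn II) = 2/7.
P(E) = 1/3·15/56 + 2/3·2/7 = 47/168.
By Bayes' rule, P(Urn I | E) = 5/56 / 47/168 = 15/47 ≈ 0.3191.

15/47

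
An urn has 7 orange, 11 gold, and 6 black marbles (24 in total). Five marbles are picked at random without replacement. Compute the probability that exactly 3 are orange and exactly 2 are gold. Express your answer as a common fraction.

Unordered draws without replacement: count favorable combinations over C(24,5).
Favorable = C(7,3) · C(11,2) · C(6,0) = 1925; total = C(24,5) = 42504.
P = 1925/42504 = 25/552 ≈ 0.0453.

25/552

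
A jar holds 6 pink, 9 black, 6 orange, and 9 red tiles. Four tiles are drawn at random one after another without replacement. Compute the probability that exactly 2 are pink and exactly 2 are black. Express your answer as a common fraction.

4/203

Unordered draws without replacement: count favorable combinations over C(30,4).
Favorable = C(6,2) · C(9,2) · C(6,0) · C(9,0) = 540; total = C(30,4) = 27405.
P = 540/27405 = 4/203 ≈ 0.0197.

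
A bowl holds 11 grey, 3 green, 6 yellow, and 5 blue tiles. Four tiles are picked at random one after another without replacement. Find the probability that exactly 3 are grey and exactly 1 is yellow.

Unordered draws without replacement: count favorable combinations over C(25,4).
Favorable = C(11,3) · C(3,0) · C(6,1) · C(5,0) = 990; total = C(25,4) = 12650.
P = 990/12650 = 9/115 ≈ 0.0783.

9/115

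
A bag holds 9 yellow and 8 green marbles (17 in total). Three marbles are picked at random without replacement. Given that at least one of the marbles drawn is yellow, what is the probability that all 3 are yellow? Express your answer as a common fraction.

P(all 3 yellow) = C(9,3)/C(17,3) = 21/170; P(at least one yellow) = 1 − C(8,3)/C(17,3) = 78/85.
Since 'all 3 yellow' ⊆ 'at least one yellow', P(all 3 | at least one) = 21/170 / 78/85 = 7/52 ≈ 0.1346.

7/52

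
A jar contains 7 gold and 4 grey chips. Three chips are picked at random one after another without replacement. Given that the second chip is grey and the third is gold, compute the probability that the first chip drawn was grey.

1/3

P(first=grey and the second chip is grey and the third is gold) = (4/11)·(3/10)·(7/9) = 14/165.
P(E) = Σ over first color = 28/165 + 14/165 = 14/55.
By Bayes, P(first=grey | E) = 14/165 / 14/55 = 1/3 ≈ 0.3333.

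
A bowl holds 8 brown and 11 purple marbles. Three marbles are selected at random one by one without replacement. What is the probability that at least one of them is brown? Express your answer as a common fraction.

Use the complement: P(at least one brown) = 1 − P(no brown).
P(none) = C(11,3)/C(19,3) = 165/969.
So P = 1 − 165/969 = 268/323 ≈ 0.8297.

268/323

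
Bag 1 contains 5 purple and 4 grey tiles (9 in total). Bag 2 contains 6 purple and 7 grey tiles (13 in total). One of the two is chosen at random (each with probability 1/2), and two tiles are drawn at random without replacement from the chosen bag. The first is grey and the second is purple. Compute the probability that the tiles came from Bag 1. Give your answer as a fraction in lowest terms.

65/128

P(E | Bag 1) = 5/18; P(E | Bag 2) = 7/26.
P(E) = 1/2·5/18 + 1/2·7/26 = 32/117.
By Bayes' rule, P(Bag 1 | E) = 5/36 / 32/117 = 65/128 ≈ 0.5078.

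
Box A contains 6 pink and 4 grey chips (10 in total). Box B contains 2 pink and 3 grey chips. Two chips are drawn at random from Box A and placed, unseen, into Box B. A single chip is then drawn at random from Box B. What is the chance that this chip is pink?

16/35

Condition on how many of the transferred chips are pink (from Box A: 6 pink of 10; then Box B has 7 total).
  0 pink: C(6,0)C(4,2)/C(10,2) = 2/15; then P = 2/7
  1 pink: C(6,1)C(4,1)/C(10,2) = 8/15; then P = 3/7
  2 pink: C(6,2)C(4,0)/C(10,2) = 1/3; then P = 4/7
P(pink from Box B) = 16/35 ≈ 0.4571.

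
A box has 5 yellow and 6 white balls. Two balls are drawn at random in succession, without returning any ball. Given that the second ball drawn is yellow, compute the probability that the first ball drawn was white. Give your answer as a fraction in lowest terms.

P(first=white and the second ball drawn is yellow) = (6/11)·(5/10) = 3/11.
P(the second ball drawn is yellow) = Σ over first color = 2/11 + 3/11 = 5/11.
By Bayes, P(first=white | the second ball drawn is yellow) = 3/11 / 5/11 = 3/5 ≈ 0.6000.

3/5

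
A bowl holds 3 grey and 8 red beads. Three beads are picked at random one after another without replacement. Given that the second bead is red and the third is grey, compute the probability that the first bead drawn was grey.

2/9

P(first=grey and the second bead is red and the third is grey) = (3/11)·(8/10)·(2/9) = 8/165.
P(E) = Σ over first color = 8/165 + 28/165 = 12/55.
By Bayes, P(first=grey | E) = 8/165 / 12/55 = 2/9 ≈ 0.2222.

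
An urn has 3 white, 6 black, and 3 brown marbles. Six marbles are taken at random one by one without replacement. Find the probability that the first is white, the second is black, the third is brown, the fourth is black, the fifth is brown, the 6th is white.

Multiply the conditional probability of each draw in order, without replacement, so each draw removes one from its color and from the total.
P = (3/12) · (6/11) · (3/10) · (5/9) · (2/8) · (2/7) = 1/616 ≈ 0.0016.

1/616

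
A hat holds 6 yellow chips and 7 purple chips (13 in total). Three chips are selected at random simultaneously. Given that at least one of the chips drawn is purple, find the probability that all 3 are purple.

5/38

P(all 3 purple) = C(7,3)/C(13,3) = 35/286; P(at least one purple) = 1 − C(6,3)/C(13,3) = 133/143.
Since 'all 3 purple' ⊆ 'at least one purple', P(all 3 | at least one) = 35/286 / 133/143 = 5/38 ≈ 0.1316.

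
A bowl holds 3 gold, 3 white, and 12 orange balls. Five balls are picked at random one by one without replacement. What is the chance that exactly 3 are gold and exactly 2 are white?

Unordered draws without replacement: count favorable combinations over C(18,5).
Favorable = C(3,3) · C(3,2) · C(12,0) = 3; total = C(18,5) = 8568.
P = 3/8568 = 1/2856 ≈ 0.0004.

1/2856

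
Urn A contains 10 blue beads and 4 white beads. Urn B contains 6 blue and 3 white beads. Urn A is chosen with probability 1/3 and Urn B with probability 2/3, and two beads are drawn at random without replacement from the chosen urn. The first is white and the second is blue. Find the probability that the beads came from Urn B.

P(E | Urn A) = 20/91; P(E | Urn B) = 1/4.
P(E) = 1/3·20/91 + 2/3·1/4 = 131/546.
By Bayes' rule, P(Urn B | E) = 1/6 / 131/546 = 91/131 ≈ 0.6947.

91/131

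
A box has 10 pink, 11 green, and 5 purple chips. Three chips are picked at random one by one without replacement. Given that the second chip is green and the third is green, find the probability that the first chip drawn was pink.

P(first=pink and the second chip is green and the third is green) = (10/26)·(11/25)·(10/24) = 11/156.
P(E) = Σ over first color = 11/156 + 33/520 + 11/312 = 11/65.
By Bayes, P(first=pink | E) = 11/156 / 11/65 = 5/12 ≈ 0.4167.

5/12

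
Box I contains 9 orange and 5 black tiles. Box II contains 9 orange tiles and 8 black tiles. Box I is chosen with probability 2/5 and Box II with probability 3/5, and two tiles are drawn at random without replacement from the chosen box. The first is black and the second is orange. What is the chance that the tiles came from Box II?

P(E | Box I) = 45/182; P(E | Box II) = 9/34.
P(E) = 2/5·45/182 + 3/5·9/34 = 3987/15470.
By Bayes' rule, P(Box II | E) = 27/170 / 3987/15470 = 273/443 ≈ 0.6163.

273/443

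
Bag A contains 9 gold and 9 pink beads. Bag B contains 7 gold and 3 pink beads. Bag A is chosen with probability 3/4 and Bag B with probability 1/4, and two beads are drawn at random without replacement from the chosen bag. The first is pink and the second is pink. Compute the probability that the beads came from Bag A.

180/197

P(E | Bag A) = 4/17; P(E | Bag B) = 1/15.
P(E) = 3/4·4/17 + 1/4·1/15 = 197/1020.
By Bayes' rule, P(Bag A | E) = 3/17 / 197/1020 = 180/197 ≈ 0.9137.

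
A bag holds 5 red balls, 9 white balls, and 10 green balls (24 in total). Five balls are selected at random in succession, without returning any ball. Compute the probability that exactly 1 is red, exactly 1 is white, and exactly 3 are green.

225/1771

Unordered draws without replacement: count favorable combinations over C(24,5).
Favorable = C(5,1) · C(9,1) · C(10,3) = 5400; total = C(24,5) = 42504.
P = 5400/42504 = 225/1771 ≈ 0.1270.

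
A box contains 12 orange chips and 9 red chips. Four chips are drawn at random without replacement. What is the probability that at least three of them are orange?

55/133

Sum the hypergeometric tail for j = 3,…,4 orange chips.
Favorable = C(12,3)·C(9,1) + C(12,4)·C(9,0) = 2475; total = C(21,4) = 5985.
P = 2475/5985 = 55/133 ≈ 0.4135.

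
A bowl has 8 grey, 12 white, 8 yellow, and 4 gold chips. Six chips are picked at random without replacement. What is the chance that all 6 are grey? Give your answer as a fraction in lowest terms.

1/32364

Unordered draws without replacement: count favorable combinations over C(32,6).
Favorable = C(8,6) · C(12,0) · C(8,0) · C(4,0) = 28; total = C(32,6) = 906192.
P = 28/906192 = 1/32364 ≈ 0.0000.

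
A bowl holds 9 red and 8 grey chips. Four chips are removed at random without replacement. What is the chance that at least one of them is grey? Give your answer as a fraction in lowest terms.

Use the complement: P(at least one grey) = 1 − P(no grey).
P(none) = C(9,4)/C(17,4) = 126/2380.
So P = 1 − 126/2380 = 161/170 ≈ 0.9471.

161/170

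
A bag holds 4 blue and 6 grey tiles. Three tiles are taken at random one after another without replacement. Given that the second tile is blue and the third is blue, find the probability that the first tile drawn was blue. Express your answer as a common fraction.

P(first=blue and the second tile is blue and the third is blue) = (4/10)·(3/9)·(2/8) = 1/30.
P(E) = Σ over first color = 1/30 + 1/10 = 2/15.
By Bayes, P(first=blue | E) = 1/30 / 2/15 = 1/4 ≈ 0.2500.

1/4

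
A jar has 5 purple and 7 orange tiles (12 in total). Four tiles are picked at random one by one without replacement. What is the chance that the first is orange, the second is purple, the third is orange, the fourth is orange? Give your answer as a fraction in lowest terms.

Multiply the conditional probability of each draw in order, without replacement, so each draw removes one from its color and from the total.
P = (7/12) · (5/11) · (6/10) · (5/9) = 35/396 ≈ 0.0884.

35/396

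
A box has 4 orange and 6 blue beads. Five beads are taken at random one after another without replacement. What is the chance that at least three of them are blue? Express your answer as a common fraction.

31/42

Sum the hypergeometric tail for j = 3,…,5 blue beads.
Favorable = C(6,3)·C(4,2) + C(6,4)·C(4,1) + C(6,5)·C(4,0) = 186; total = C(10,5) = 252.
P = 186/252 = 31/42 ≈ 0.7381.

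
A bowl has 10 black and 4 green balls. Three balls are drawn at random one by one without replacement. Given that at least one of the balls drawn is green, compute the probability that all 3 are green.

1/61

P(all 3 green) = C(4,3)/C(14,3) = 1/91; P(at least one green) = 1 − C(10,3)/C(14,3) = 61/91.
Since 'all 3 green' ⊆ 'at least one green', P(all 3 | at least one) = 1/91 / 61/91 = 1/61 ≈ 0.0164.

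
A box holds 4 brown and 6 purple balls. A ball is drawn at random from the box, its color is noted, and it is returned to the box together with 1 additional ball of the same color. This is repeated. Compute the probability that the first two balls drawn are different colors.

24/55

Either brown then purple, or purple then brown; after the first draw the total is 11.
P = (4/10)·(6/11) + (6/10)·(4/11) = 24/55 ≈ 0.4364.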